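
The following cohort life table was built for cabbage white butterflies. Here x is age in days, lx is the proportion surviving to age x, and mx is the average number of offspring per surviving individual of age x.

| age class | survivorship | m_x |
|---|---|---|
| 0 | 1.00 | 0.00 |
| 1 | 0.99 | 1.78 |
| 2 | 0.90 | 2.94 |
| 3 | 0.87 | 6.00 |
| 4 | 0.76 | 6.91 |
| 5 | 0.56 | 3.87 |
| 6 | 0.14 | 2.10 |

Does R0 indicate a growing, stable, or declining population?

R0 = Σ lx·mx = 0 + 1.7622 + 2.646 + 5.22 + 5.2516 + 2.1672 + 0.294 = 17.341
R0 > 1, so the population is growing.

growing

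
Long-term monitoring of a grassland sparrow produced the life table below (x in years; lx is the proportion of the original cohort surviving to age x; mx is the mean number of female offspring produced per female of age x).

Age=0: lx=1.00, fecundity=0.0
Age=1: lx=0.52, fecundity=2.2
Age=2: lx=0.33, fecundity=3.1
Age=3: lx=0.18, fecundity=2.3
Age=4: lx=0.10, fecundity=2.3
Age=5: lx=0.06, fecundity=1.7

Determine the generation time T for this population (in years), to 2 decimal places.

2.01

lx·mx: 0, 1.144, 1.023, 0.414, 0.23, 0.102 → R0 = 2.913
x·lx·mx: 0, 1.144, 2.046, 1.242, 0.92, 0.51 → Σ = 5.862
T = 5.862 / 2.913 = 2.012358… → 2.01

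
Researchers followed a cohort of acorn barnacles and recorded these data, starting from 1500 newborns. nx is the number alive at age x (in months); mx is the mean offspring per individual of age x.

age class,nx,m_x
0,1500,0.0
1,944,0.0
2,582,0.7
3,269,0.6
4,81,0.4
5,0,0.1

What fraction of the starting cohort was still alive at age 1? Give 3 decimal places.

l_1 = n_1/n_0 = 944/1500 = 0.629333… → 0.629

0.629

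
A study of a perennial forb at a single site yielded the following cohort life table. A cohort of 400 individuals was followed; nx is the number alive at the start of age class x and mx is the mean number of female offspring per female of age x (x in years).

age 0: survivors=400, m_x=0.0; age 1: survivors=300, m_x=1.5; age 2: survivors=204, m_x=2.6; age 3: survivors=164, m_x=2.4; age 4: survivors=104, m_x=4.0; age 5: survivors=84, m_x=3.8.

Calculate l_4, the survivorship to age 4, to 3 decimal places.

l_4 = n_4/n_0 = 104/400 = 0.26 → 0.260

0.260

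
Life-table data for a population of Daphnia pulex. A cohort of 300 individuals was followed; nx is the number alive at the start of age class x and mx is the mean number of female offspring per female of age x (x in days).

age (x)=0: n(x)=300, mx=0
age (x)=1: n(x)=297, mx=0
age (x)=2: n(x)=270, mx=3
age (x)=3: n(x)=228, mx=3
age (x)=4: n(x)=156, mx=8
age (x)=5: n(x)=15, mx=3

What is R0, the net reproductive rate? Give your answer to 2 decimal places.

lx = nx/n0 = nx/300: 1, 0.99, 0.9, 0.76, 0.52, 0.05
lx·mx by age: 0, 0, 2.7, 2.28, 4.16, 0.15
R0 = Σ lx·mx = 9.29 → 9.29

9.29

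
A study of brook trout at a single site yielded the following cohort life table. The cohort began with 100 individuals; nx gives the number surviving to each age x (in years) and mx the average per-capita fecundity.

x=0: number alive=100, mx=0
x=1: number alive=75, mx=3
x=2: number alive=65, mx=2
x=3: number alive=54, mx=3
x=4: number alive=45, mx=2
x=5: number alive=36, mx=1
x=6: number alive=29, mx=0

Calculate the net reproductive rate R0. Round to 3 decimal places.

lx = nx/n0 = nx/100: 1, 0.75, 0.65, 0.54, 0.45, 0.36, 0.29
lx·mx by age: 0, 2.25, 1.3, 1.62, 0.9, 0.36, 0
R0 = Σ lx·mx = 6.43 → 6.430

6.430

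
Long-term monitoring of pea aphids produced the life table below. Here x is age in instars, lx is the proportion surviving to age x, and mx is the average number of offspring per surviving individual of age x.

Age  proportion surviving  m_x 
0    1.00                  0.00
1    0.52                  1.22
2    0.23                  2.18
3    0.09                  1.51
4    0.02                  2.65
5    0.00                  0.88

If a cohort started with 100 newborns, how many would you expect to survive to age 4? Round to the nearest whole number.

Expected survivors = N0 · l_4 = 100 × 0.02 = 2 → 2

2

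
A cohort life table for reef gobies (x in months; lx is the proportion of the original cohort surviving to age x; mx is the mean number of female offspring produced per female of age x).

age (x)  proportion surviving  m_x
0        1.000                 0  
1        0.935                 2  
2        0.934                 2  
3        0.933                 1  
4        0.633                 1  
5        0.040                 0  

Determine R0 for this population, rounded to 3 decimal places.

5.304

lx·mx by age: 0, 1.87, 1.868, 0.933, 0.633, 0
R0 = Σ lx·mx = 5.304 → 5.304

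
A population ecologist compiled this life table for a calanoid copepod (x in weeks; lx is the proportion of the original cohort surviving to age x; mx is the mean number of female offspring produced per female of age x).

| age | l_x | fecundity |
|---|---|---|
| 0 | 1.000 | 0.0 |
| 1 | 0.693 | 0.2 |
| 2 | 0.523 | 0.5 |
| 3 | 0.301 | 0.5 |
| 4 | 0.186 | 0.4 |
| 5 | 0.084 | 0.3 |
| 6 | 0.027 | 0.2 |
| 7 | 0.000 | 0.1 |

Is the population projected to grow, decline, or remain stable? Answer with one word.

declining

R0 = Σ lx·mx = 0 + 0.1386 + 0.2615 + 0.1505 + 0.0744 + 0.0252 + 0.0054 + 0 = 0.6556
R0 < 1, so the population is declining.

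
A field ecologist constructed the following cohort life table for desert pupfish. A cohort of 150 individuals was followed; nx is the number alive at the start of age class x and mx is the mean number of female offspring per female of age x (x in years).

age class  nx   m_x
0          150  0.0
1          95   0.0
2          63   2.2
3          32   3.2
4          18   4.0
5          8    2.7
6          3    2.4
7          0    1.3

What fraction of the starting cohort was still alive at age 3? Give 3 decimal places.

l_3 = n_3/n_0 = 32/150 = 0.213333… → 0.213

0.213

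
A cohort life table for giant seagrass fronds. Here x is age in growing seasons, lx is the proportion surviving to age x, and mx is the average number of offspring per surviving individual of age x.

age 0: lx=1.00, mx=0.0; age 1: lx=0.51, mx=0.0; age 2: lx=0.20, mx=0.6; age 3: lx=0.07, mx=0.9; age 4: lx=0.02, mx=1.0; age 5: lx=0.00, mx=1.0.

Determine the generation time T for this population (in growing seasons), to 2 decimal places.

lx·mx: 0, 0, 0.12, 0.063, 0.02, 0 → R0 = 0.203
x·lx·mx: 0, 0, 0.24, 0.189, 0.08, 0 → Σ = 0.509
T = 0.509 / 0.203 = 2.507389… → 2.51

2.51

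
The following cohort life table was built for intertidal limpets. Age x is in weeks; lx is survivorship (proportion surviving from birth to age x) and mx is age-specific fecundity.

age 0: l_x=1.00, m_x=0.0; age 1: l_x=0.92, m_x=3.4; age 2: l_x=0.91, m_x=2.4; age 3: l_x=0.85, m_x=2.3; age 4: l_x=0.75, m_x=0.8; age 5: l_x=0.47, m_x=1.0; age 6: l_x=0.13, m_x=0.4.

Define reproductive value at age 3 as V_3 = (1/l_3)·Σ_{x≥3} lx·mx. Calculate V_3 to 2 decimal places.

lx·mx for x ≥ 3: 1.955, 0.6, 0.47, 0.052 → sum = 3.077
V_3 = 3.077 / l_3 = 3.077 / 0.85 = 3.62 → 3.62

3.62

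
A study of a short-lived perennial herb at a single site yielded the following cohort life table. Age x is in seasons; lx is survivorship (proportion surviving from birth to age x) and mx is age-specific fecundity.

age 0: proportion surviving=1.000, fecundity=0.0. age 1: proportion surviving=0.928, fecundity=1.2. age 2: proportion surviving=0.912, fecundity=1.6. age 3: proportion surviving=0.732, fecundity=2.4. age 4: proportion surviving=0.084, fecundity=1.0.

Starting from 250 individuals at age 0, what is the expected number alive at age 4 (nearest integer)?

21

Expected survivors = N0 · l_4 = 250 × 0.084 = 21 → 21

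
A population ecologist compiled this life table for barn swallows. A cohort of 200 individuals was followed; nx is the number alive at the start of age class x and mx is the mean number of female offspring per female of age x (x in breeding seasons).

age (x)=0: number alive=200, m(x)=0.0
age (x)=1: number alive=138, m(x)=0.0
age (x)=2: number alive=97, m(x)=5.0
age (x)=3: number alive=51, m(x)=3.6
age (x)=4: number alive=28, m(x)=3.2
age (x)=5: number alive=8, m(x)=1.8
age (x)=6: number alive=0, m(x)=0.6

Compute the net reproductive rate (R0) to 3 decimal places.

lx = nx/n0 = nx/200: 1, 0.69, 0.485, 0.255, 0.14, 0.04, 0
lx·mx by age: 0, 0, 2.425, 0.918, 0.448, 0.072, 0
R0 = Σ lx·mx = 3.863 → 3.863

3.863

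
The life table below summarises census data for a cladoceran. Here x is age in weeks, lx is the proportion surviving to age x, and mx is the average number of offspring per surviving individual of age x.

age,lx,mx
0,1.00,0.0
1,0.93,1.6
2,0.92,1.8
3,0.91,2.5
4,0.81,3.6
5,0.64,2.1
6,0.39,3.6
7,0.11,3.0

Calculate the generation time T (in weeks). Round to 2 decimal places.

3.57

lx·mx: 0, 1.488, 1.656, 2.275, 2.916, 1.344, 1.404, 0.33 → R0 = 11.413
x·lx·mx: 0, 1.488, 3.312, 6.825, 11.664, 6.72, 8.424, 2.31 → Σ = 40.743
T = 40.743 / 11.413 = 3.569876… → 3.57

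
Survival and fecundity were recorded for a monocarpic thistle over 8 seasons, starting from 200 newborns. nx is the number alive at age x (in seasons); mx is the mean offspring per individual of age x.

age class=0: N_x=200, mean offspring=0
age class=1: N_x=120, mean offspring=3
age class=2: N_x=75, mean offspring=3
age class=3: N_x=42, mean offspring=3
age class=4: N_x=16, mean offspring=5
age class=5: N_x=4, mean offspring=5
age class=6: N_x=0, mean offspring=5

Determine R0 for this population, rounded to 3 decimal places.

4.055

lx = nx/n0 = nx/200: 1, 0.6, 0.375, 0.21, 0.08, 0.02, 0
lx·mx by age: 0, 1.8, 1.125, 0.63, 0.4, 0.1, 0
R0 = Σ lx·mx = 4.055 → 4.055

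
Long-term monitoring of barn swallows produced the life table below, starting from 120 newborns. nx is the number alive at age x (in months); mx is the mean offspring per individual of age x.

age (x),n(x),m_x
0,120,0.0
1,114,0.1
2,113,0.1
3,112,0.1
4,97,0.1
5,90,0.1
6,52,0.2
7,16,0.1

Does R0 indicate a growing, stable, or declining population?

lx = nx/n0 = nx/120: 1, 0.95, 0.94167…, 0.93333…, 0.80833…, 0.75, 0.43333…, 0.13333…
R0 = Σ lx·mx = 0 + 0.095 + 0.094167… + 0.093333… + 0.080833… + 0.075 + 0.086667… + 0.013333… = 0.538333…
R0 < 1, so the population is declining.

declining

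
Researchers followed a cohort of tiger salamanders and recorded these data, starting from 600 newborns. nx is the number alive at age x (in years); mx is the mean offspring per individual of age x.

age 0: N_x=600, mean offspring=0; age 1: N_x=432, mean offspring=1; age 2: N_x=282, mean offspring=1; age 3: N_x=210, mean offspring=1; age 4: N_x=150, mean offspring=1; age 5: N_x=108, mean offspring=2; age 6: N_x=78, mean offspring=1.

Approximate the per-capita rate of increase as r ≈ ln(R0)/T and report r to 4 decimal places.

0.2987

lx = nx/n0 = nx/600: 1, 0.72, 0.47, 0.35, 0.25, 0.18, 0.13
R0 = Σ lx·mx = 0 + 0.72 + 0.47 + 0.35 + 0.25 + 0.36 + 0.13 = 2.28
Σ x·lx·mx = 6.29; T = 6.29/2.28 = 2.75877…
r ≈ ln(R0)/T = ln(2.28)/2.75877… = 0.298747… → 0.2987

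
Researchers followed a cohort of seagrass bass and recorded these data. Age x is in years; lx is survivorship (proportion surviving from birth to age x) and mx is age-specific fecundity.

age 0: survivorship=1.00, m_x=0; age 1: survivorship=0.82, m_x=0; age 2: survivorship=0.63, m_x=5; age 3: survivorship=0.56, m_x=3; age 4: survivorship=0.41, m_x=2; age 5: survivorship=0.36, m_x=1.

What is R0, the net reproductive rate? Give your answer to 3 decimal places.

lx·mx by age: 0, 0, 3.15, 1.68, 0.82, 0.36
R0 = Σ lx·mx = 6.01 → 6.010

6.010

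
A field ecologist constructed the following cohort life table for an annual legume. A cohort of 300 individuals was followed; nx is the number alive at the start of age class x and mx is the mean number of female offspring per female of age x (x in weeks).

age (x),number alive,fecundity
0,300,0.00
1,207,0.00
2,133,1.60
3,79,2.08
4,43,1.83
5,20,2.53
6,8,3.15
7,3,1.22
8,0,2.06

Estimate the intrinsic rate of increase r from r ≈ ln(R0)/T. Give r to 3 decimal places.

lx = nx/n0 = nx/300: 1, 0.69, 0.44333…, 0.26333…, 0.14333…, 0.06667…, 0.02667…, 0.01, 0
R0 = Σ lx·mx = 0 + 0 + 0.70933… + 0.54773… + 0.2623… + 0.16867… + 0.084… + 0.0122 + 0 = 1.784233…
Σ x·lx·mx = 5.5438…; T = 5.5438…/1.784233… = 3.1071…
r ≈ ln(R0)/T = ln(1.784233…)/3.1071… = 0.18634… → 0.186

0.186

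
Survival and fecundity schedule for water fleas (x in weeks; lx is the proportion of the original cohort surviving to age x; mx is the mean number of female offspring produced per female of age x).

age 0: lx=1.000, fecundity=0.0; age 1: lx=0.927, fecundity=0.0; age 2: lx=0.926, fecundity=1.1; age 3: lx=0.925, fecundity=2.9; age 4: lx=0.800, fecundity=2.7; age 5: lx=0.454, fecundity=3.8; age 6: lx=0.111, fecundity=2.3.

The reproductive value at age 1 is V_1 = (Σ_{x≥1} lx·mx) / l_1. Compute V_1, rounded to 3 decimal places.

8.459

lx·mx for x ≥ 1: 0, 1.0186, 2.6825, 2.16, 1.7252, 0.2553 → sum = 7.8416
V_1 = 7.8416 / l_1 = 7.8416 / 0.927 = 8.459115… → 8.459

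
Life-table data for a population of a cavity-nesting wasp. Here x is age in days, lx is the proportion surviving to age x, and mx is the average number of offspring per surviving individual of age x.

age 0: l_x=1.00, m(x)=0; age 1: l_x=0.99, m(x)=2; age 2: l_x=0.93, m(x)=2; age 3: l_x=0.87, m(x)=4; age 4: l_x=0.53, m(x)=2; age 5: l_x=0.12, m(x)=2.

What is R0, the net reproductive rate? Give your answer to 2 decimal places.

8.62

lx·mx by age: 0, 1.98, 1.86, 3.48, 1.06, 0.24
R0 = Σ lx·mx = 8.62 → 8.62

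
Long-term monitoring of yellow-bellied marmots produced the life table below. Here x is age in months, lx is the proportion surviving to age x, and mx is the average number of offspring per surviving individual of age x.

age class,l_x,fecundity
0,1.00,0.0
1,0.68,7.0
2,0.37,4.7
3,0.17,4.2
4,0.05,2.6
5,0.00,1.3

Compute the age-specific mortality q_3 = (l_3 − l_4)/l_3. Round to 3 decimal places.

0.706

q_3 = (l_3 − l_4) / l_3 = (0.17 − 0.05) / 0.17
     = 0.12 / 0.17 = 0.705882… → 0.706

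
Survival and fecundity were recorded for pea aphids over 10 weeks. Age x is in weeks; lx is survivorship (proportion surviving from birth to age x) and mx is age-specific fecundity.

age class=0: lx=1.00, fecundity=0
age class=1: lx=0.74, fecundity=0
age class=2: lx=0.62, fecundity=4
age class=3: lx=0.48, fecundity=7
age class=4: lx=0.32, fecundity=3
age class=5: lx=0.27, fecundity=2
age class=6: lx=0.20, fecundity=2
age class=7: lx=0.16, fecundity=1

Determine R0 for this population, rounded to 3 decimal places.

lx·mx by age: 0, 0, 2.48, 3.36, 0.96, 0.54, 0.4, 0.16
R0 = Σ lx·mx = 7.9 → 7.900

7.900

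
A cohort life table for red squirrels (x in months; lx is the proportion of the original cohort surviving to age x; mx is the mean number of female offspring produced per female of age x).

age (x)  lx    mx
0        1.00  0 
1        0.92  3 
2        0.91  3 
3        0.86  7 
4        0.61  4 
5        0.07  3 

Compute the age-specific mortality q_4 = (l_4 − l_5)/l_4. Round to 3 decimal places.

q_4 = (l_4 − l_5) / l_4 = (0.61 − 0.07) / 0.61
     = 0.54 / 0.61 = 0.885246… → 0.885

0.885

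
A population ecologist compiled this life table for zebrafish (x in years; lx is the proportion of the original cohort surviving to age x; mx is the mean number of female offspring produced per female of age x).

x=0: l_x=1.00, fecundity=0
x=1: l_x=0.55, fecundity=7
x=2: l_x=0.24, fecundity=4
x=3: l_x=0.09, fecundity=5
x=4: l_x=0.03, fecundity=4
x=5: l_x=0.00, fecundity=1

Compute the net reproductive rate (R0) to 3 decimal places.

lx·mx by age: 0, 3.85, 0.96, 0.45, 0.12, 0
R0 = Σ lx·mx = 5.38 → 5.380

5.380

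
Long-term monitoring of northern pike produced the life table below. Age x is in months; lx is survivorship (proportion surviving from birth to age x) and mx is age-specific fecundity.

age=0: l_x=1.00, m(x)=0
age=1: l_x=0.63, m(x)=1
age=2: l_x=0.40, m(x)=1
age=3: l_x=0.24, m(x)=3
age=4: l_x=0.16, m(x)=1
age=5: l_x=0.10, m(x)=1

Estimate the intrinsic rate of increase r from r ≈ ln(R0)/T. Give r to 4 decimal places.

R0 = Σ lx·mx = 0 + 0.63 + 0.4 + 0.72 + 0.16 + 0.1 = 2.01
Σ x·lx·mx = 4.73; T = 4.73/2.01 = 2.35323…
r ≈ ln(R0)/T = ln(2.01)/2.35323… = 0.29667… → 0.2967

0.2967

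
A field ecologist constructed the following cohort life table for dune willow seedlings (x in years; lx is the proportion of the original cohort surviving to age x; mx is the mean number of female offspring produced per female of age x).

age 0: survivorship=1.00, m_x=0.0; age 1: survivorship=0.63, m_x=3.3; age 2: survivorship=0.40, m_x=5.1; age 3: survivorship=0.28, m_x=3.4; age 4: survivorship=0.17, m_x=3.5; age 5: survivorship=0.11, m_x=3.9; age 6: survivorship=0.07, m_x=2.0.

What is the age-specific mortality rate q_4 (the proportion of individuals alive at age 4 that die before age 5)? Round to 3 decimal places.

q_4 = (l_4 − l_5) / l_4 = (0.17 − 0.11) / 0.17
     = 0.06 / 0.17 = 0.352941… → 0.353

0.353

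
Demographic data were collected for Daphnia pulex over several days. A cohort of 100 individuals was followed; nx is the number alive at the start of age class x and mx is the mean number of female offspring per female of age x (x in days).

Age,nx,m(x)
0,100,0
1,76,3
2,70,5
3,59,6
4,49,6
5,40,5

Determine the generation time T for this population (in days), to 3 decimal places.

2.921

lx = nx/n0 = nx/100: 1, 0.76, 0.7, 0.59, 0.49, 0.4
lx·mx: 0, 2.28, 3.5, 3.54, 2.94, 2 → R0 = 14.26
x·lx·mx: 0, 2.28, 7, 10.62, 11.76, 10 → Σ = 41.66
T = 41.66 / 14.26 = 2.921459… → 2.921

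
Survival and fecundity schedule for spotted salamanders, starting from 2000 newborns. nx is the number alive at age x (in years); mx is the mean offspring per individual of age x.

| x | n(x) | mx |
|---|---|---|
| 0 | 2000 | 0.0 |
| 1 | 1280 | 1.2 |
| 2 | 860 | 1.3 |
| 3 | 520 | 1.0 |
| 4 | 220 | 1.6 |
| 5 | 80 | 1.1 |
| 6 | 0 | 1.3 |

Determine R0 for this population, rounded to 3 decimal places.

1.807

lx = nx/n0 = nx/2000: 1, 0.64, 0.43, 0.26, 0.11, 0.04, 0
lx·mx by age: 0, 0.768, 0.559, 0.26, 0.176, 0.044, 0
R0 = Σ lx·mx = 1.807 → 1.807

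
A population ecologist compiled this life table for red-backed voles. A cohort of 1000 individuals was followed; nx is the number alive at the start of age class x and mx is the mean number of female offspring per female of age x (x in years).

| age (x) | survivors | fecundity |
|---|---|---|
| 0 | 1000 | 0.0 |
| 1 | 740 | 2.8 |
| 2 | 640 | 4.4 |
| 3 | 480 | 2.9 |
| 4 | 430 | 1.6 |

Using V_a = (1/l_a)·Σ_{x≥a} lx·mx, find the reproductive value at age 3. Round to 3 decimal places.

4.333

lx = nx/n0 = nx/1000: 1, 0.74, 0.64, 0.48, 0.43
lx·mx for x ≥ 3: 1.392, 0.688 → sum = 2.08
V_3 = 2.08 / l_3 = 2.08 / 0.48 = 4.333333… → 4.333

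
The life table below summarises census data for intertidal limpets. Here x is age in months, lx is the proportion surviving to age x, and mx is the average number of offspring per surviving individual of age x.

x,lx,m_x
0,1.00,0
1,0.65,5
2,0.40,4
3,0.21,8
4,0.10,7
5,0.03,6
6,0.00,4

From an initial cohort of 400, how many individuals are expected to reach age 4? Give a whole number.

40

Expected survivors = N0 · l_4 = 400 × 0.10 = 40 → 40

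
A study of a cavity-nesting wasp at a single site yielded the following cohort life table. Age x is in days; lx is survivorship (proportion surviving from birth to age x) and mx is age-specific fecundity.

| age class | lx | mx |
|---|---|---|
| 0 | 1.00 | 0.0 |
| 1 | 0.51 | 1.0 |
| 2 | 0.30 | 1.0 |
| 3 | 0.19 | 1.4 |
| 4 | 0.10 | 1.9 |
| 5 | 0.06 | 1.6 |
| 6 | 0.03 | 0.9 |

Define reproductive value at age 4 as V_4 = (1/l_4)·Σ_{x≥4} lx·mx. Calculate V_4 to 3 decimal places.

3.130

lx·mx for x ≥ 4: 0.19, 0.096, 0.027 → sum = 0.313
V_4 = 0.313 / l_4 = 0.313 / 0.1 = 3.13 → 3.130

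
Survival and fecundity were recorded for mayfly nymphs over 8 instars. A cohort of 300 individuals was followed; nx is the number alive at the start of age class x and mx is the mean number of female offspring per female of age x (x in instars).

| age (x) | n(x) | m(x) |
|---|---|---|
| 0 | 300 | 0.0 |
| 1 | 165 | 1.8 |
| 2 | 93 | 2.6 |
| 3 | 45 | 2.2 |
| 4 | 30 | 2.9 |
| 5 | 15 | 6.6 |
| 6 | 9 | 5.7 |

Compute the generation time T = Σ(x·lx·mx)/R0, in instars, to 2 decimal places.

lx = nx/n0 = nx/300: 1, 0.55, 0.31, 0.15, 0.1, 0.05, 0.03
lx·mx: 0, 0.99, 0.806, 0.33, 0.29, 0.33, 0.171 → R0 = 2.917
x·lx·mx: 0, 0.99, 1.612, 0.99, 1.16, 1.65, 1.026 → Σ = 7.428
T = 7.428 / 2.917 = 2.546452… → 2.55

2.55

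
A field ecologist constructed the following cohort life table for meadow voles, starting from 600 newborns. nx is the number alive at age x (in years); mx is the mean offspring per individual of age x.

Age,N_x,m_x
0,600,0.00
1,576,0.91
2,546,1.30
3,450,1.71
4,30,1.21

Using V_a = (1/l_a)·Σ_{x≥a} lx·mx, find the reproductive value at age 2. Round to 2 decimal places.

lx = nx/n0 = nx/600: 1, 0.96, 0.91, 0.75, 0.05
lx·mx for x ≥ 2: 1.183, 1.2825, 0.0605 → sum = 2.526
V_2 = 2.526 / l_2 = 2.526 / 0.91 = 2.775824… → 2.78

2.78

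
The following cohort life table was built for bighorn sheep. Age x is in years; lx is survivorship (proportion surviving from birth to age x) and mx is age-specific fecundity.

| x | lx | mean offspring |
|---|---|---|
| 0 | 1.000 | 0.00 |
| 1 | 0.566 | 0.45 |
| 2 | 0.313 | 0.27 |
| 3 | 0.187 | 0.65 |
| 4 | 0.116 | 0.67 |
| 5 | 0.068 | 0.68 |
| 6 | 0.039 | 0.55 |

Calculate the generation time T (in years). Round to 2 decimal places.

2.41

lx·mx: 0, 0.2547, 0.08451, 0.12155, 0.07772, 0.04624, 0.02145 → R0 = 0.60617
x·lx·mx: 0, 0.2547, 0.16902, 0.36465, 0.31088, 0.2312, 0.1287 → Σ = 1.45915
T = 1.45915 / 0.60617 = 2.407163… → 2.41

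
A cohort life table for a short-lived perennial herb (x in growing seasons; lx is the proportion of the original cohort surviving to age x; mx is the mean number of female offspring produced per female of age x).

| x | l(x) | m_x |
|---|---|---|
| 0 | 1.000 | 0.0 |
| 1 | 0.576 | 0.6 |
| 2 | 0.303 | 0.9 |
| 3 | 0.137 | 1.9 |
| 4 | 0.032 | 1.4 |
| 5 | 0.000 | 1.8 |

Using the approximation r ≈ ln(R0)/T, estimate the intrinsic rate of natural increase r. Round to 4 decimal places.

R0 = Σ lx·mx = 0 + 0.3456 + 0.2727 + 0.2603 + 0.0448 + 0 = 0.9234
Σ x·lx·mx = 1.8511; T = 1.8511/0.9234 = 2.00466…
r ≈ ln(R0)/T = ln(0.9234)/2.00466… = -0.039754… → -0.0398

-0.0398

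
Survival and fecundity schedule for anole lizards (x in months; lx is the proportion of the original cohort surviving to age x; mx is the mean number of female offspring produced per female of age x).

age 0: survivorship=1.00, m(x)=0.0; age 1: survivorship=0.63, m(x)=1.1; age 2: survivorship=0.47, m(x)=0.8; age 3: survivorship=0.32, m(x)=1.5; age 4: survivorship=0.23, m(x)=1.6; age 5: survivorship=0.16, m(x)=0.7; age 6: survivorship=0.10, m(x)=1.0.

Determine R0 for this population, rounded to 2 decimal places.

2.13

lx·mx by age: 0, 0.693, 0.376, 0.48, 0.368, 0.112, 0.1
R0 = Σ lx·mx = 2.129 → 2.13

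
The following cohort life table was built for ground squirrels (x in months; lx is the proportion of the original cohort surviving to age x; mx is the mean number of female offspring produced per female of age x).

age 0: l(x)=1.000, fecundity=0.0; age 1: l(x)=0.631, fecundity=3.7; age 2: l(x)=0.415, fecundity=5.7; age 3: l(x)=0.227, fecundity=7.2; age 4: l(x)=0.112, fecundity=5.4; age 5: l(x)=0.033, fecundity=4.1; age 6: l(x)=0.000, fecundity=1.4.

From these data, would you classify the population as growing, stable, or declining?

growing

R0 = Σ lx·mx = 0 + 2.3347 + 2.3655 + 1.6344 + 0.6048 + 0.1353 + 0 = 7.0747
R0 > 1, so the population is growing.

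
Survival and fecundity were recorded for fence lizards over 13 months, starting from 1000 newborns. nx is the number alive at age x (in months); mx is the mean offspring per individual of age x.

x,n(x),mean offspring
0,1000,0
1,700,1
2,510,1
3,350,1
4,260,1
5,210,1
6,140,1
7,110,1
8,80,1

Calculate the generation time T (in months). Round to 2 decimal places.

3.01

lx = nx/n0 = nx/1000: 1, 0.7, 0.51, 0.35, 0.26, 0.21, 0.14, 0.11, 0.08
lx·mx: 0, 0.7, 0.51, 0.35, 0.26, 0.21, 0.14, 0.11, 0.08 → R0 = 2.36
x·lx·mx: 0, 0.7, 1.02, 1.05, 1.04, 1.05, 0.84, 0.77, 0.64 → Σ = 7.11
T = 7.11 / 2.36 = 3.012712… → 3.01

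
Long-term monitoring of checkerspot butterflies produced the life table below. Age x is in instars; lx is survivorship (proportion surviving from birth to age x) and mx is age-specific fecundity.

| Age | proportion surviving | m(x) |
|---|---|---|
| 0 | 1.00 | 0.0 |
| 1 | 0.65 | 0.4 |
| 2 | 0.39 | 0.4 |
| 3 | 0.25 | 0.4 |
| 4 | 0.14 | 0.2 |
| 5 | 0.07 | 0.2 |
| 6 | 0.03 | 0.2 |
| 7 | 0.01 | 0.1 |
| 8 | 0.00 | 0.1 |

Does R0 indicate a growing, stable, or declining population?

R0 = Σ lx·mx = 0 + 0.26 + 0.156 + 0.1 + 0.028 + 0.014 + 0.006 + 0.001 + 0 = 0.565
R0 < 1, so the population is declining.

declining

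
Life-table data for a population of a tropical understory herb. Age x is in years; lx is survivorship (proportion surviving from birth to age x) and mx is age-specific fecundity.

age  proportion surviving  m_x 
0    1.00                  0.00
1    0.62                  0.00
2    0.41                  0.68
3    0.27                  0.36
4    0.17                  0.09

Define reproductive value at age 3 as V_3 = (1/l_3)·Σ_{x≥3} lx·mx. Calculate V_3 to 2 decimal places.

0.42

lx·mx for x ≥ 3: 0.0972, 0.0153 → sum = 0.1125
V_3 = 0.1125 / l_3 = 0.1125 / 0.27 = 0.416667… → 0.42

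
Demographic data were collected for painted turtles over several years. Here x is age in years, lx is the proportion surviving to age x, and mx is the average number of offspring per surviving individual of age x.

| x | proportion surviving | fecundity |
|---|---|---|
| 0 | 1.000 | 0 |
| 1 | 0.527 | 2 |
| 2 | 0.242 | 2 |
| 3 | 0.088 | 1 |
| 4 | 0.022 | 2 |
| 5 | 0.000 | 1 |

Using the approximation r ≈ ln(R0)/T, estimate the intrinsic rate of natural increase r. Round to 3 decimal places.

0.348

R0 = Σ lx·mx = 0 + 1.054 + 0.484 + 0.088 + 0.044 + 0 = 1.67
Σ x·lx·mx = 2.462; T = 2.462/1.67 = 1.47425…
r ≈ ln(R0)/T = ln(1.67)/1.47425… = 0.34785… → 0.348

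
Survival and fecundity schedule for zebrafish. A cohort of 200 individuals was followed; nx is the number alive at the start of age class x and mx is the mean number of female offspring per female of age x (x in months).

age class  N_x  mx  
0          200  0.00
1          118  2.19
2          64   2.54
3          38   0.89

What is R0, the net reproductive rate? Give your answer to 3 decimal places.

lx = nx/n0 = nx/200: 1, 0.59, 0.32, 0.19
lx·mx by age: 0, 1.2921, 0.8128, 0.1691
R0 = Σ lx·mx = 2.274 → 2.274

2.274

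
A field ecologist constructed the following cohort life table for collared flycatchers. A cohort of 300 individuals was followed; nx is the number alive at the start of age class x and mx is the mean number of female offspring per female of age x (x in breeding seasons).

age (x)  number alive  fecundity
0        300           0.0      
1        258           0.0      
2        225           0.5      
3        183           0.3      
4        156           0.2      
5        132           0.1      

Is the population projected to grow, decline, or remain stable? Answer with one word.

declining

lx = nx/n0 = nx/300: 1, 0.86, 0.75, 0.61, 0.52, 0.44
R0 = Σ lx·mx = 0 + 0 + 0.375 + 0.183 + 0.104 + 0.044 = 0.706
R0 < 1, so the population is declining.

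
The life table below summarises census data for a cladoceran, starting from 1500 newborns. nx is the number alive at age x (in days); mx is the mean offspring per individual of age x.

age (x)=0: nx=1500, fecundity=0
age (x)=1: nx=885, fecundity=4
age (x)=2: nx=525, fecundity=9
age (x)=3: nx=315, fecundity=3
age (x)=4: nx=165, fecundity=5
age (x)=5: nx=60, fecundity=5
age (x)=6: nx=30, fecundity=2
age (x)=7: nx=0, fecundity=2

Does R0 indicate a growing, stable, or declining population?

lx = nx/n0 = nx/1500: 1, 0.59, 0.35, 0.21, 0.11, 0.04, 0.02, 0
R0 = Σ lx·mx = 0 + 2.36 + 3.15 + 0.63 + 0.55 + 0.2 + 0.04 + 0 = 6.93
R0 > 1, so the population is growing.

growing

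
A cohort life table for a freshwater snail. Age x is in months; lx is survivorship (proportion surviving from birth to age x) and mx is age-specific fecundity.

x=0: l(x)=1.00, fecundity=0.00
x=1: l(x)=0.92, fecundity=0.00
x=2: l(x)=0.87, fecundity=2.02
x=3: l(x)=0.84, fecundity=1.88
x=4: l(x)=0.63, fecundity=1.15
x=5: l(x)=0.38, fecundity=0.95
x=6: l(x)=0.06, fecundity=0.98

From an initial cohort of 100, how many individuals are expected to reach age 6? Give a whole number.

Expected survivors = N0 · l_6 = 100 × 0.06 = 6 → 6

6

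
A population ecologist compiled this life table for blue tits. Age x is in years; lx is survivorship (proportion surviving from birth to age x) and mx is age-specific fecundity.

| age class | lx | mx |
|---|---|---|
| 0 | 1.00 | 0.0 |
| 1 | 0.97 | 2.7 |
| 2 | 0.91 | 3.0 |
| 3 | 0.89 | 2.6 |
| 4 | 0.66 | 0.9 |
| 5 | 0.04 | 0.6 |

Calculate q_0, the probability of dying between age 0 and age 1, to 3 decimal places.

0.030

q_0 = (l_0 − l_1) / l_0 = (1 − 0.97) / 1
     = 0.03 / 1 = 0.03 → 0.030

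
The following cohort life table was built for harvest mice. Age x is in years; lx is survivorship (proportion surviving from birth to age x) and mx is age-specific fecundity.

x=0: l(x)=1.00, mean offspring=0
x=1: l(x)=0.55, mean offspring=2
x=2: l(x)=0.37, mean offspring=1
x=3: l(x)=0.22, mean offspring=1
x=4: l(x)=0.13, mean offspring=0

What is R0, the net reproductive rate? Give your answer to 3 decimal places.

lx·mx by age: 0, 1.1, 0.37, 0.22, 0
R0 = Σ lx·mx = 1.69 → 1.690

1.690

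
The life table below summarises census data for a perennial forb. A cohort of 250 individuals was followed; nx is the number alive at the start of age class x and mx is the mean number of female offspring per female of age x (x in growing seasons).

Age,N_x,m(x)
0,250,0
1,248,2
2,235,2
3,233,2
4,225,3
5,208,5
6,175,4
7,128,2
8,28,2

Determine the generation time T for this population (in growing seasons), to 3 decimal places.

4.129

lx = nx/n0 = nx/250: 1, 0.992, 0.94, 0.932, 0.9, 0.832, 0.7, 0.512, 0.112
lx·mx: 0, 1.984, 1.88, 1.864, 2.7, 4.16, 2.8, 1.024, 0.224 → R0 = 16.636
x·lx·mx: 0, 1.984, 3.76, 5.592, 10.8, 20.8, 16.8, 7.168, 1.792 → Σ = 68.696
T = 68.696 / 16.636 = 4.129358… → 4.129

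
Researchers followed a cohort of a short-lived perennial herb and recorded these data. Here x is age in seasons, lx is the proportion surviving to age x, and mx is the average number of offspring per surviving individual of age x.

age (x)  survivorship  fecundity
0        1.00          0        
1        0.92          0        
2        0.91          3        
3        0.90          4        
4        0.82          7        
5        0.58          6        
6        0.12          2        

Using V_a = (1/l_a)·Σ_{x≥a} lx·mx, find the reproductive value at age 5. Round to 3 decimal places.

lx·mx for x ≥ 5: 3.48, 0.24 → sum = 3.72
V_5 = 3.72 / l_5 = 3.72 / 0.58 = 6.413793… → 6.414

6.414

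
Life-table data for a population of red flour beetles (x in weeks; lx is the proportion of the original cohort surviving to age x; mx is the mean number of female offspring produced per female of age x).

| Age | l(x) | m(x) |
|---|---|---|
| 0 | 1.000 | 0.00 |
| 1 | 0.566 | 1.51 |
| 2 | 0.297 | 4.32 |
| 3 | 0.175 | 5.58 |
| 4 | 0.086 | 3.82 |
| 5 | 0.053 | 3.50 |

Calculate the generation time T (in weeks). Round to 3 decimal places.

lx·mx: 0, 0.85466, 1.28304, 0.9765, 0.32852, 0.1855 → R0 = 3.62822
x·lx·mx: 0, 0.85466, 2.56608, 2.9295, 1.31408, 0.9275 → Σ = 8.59182
T = 8.59182 / 3.62822 = 2.368054… → 2.368

2.368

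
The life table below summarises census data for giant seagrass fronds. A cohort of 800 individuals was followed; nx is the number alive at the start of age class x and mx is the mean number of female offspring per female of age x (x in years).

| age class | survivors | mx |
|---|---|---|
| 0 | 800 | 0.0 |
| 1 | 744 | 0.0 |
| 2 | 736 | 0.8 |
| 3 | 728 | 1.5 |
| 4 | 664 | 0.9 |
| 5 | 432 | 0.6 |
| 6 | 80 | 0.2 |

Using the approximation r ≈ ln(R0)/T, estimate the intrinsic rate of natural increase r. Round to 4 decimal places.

0.3599

lx = nx/n0 = nx/800: 1, 0.93, 0.92, 0.91, 0.83, 0.54, 0.1
R0 = Σ lx·mx = 0 + 0 + 0.736 + 1.365 + 0.747 + 0.324 + 0.02 = 3.192
Σ x·lx·mx = 10.295; T = 10.295/3.192 = 3.22525…
r ≈ ln(R0)/T = ln(3.192)/3.22525… = 0.359863… → 0.3599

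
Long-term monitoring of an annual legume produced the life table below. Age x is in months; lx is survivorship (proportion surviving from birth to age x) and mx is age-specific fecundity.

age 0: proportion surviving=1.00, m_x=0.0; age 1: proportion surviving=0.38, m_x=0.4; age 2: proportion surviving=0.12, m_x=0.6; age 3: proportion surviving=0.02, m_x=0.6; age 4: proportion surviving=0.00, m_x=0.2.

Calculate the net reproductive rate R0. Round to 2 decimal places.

lx·mx by age: 0, 0.152, 0.072, 0.012, 0
R0 = Σ lx·mx = 0.236 → 0.24

0.24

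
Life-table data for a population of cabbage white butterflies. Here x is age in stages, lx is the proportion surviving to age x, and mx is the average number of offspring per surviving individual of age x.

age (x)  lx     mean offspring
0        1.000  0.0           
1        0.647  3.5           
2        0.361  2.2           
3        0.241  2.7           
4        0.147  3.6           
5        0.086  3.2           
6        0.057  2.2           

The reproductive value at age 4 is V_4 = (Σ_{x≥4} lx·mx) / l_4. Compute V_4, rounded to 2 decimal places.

6.33

lx·mx for x ≥ 4: 0.5292, 0.2752, 0.1254 → sum = 0.9298
V_4 = 0.9298 / l_4 = 0.9298 / 0.147 = 6.32517… → 6.33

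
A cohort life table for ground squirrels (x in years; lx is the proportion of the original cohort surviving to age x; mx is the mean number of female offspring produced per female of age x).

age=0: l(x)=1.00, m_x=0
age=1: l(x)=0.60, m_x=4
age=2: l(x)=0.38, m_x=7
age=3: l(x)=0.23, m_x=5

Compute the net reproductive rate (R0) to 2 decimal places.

lx·mx by age: 0, 2.4, 2.66, 1.15
R0 = Σ lx·mx = 6.21 → 6.21

6.21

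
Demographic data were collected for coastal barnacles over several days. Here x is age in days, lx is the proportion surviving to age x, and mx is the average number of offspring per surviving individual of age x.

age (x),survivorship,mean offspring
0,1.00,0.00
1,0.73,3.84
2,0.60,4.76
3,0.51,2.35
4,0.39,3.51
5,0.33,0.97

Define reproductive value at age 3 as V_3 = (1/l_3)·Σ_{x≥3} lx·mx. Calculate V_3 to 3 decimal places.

5.662

lx·mx for x ≥ 3: 1.1985, 1.3689, 0.3201 → sum = 2.8875
V_3 = 2.8875 / l_3 = 2.8875 / 0.51 = 5.661765… → 5.662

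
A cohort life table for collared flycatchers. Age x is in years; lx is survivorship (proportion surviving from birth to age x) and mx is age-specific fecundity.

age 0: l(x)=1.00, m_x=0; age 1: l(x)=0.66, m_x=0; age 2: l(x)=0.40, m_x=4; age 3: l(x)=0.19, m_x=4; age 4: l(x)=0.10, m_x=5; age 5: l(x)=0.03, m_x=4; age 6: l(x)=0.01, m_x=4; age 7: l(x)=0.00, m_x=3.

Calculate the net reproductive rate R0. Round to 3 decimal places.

3.020

lx·mx by age: 0, 0, 1.6, 0.76, 0.5, 0.12, 0.04, 0
R0 = Σ lx·mx = 3.02 → 3.020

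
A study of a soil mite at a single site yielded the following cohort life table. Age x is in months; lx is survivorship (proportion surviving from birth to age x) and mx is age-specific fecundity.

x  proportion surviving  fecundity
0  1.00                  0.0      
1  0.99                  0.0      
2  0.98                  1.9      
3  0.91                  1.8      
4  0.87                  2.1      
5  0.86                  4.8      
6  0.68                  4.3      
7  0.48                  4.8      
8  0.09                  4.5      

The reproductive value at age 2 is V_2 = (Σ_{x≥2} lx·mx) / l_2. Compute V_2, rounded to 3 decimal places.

15.396

lx·mx for x ≥ 2: 1.862, 1.638, 1.827, 4.128, 2.924, 2.304, 0.405 → sum = 15.088
V_2 = 15.088 / l_2 = 15.088 / 0.98 = 15.395918… → 15.396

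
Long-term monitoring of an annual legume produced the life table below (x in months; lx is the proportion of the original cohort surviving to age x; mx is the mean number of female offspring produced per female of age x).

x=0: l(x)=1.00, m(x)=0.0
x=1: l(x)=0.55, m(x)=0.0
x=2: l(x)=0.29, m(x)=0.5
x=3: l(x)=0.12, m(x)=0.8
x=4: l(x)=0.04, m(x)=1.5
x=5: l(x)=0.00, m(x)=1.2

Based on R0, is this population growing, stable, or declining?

declining

R0 = Σ lx·mx = 0 + 0 + 0.145 + 0.096 + 0.06 + 0 = 0.301
R0 < 1, so the population is declining.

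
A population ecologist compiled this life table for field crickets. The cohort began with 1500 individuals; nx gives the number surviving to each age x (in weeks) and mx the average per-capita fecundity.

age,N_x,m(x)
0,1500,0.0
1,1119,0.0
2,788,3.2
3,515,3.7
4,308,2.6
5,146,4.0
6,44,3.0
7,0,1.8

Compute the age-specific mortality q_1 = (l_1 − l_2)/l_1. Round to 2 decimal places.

lx = nx/n0 = nx/1500: 1, 0.746, 0.52533…, 0.34333…, 0.20533…, 0.09733…, 0.02933…, 0
q_1 = (l_1 − l_2) / l_1 = (0.746 − 0.525333…) / 0.746
     = 0.220667… / 0.746 = 0.2958… → 0.30

0.30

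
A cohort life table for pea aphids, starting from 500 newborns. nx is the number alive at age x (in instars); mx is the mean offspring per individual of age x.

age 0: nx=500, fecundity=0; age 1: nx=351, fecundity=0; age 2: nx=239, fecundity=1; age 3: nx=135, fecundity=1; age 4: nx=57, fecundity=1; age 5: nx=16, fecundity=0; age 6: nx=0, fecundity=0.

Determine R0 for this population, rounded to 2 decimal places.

lx = nx/n0 = nx/500: 1, 0.702, 0.478, 0.27, 0.114, 0.032, 0
lx·mx by age: 0, 0, 0.478, 0.27, 0.114, 0, 0
R0 = Σ lx·mx = 0.862 → 0.86

0.86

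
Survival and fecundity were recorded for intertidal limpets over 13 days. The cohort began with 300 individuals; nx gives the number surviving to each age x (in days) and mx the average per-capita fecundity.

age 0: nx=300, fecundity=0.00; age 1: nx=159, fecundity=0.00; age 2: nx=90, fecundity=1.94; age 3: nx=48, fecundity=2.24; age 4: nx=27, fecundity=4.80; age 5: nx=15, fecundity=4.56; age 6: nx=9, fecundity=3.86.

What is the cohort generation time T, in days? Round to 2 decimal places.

lx = nx/n0 = nx/300: 1, 0.53, 0.3, 0.16, 0.09, 0.05, 0.03
lx·mx: 0, 0, 0.582, 0.3584, 0.432, 0.228, 0.1158 → R0 = 1.7162
x·lx·mx: 0, 0, 1.164, 1.0752, 1.728, 1.14, 0.6948 → Σ = 5.802
T = 5.802 / 1.7162 = 3.380725… → 3.38

3.38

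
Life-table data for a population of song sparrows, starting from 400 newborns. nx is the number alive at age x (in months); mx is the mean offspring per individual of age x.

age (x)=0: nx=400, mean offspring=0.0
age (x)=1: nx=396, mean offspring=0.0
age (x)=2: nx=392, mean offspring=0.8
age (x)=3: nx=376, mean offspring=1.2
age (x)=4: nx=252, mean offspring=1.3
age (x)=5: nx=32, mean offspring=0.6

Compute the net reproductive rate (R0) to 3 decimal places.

2.779

lx = nx/n0 = nx/400: 1, 0.99, 0.98, 0.94, 0.63, 0.08
lx·mx by age: 0, 0, 0.784, 1.128, 0.819, 0.048
R0 = Σ lx·mx = 2.779 → 2.779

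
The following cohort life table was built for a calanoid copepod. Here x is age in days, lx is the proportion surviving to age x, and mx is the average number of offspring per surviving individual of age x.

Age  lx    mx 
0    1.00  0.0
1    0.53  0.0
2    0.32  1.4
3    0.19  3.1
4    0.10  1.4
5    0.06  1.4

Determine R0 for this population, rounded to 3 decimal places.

lx·mx by age: 0, 0, 0.448, 0.589, 0.14, 0.084
R0 = Σ lx·mx = 1.261 → 1.261

1.261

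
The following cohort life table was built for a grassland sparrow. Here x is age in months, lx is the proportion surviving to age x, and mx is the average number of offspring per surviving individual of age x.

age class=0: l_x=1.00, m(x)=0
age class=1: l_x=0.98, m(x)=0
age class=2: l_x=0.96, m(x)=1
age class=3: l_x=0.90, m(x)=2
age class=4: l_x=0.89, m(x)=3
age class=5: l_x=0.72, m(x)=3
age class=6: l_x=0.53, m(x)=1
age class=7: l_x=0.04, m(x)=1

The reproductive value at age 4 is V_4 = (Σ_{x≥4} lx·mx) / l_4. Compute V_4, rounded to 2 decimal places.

lx·mx for x ≥ 4: 2.67, 2.16, 0.53, 0.04 → sum = 5.4
V_4 = 5.4 / l_4 = 5.4 / 0.89 = 6.067416… → 6.07

6.07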